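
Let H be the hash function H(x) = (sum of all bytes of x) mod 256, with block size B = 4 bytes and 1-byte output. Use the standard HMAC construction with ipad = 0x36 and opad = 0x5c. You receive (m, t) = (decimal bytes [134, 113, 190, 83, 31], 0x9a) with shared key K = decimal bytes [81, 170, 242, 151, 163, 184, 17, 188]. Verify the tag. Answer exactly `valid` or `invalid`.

Key decimal bytes [81, 170, 242, 151, 163, 184, 17, 188] = 51 aa f2 97 a3 b8 11 bc is 8 bytes > B = 4, so hash it first: H(key) = ac, then zero-pad to 4 bytes: K' = ac 00 00 00.
K' ⊕ ipad = 9a 36 36 36; K' ⊕ opad = f0 5c 5c 5c.
Inner hash: sum = 154+54+54+54+134+113+190+83+31 = 867; mod 256 = 99 → 63.
Outer hash (recomputed tag): sum = 240+92+92+92+99 = 615; mod 256 = 103 → 67.
Recomputed tag = 67; claimed = 9a → mismatch.

invalid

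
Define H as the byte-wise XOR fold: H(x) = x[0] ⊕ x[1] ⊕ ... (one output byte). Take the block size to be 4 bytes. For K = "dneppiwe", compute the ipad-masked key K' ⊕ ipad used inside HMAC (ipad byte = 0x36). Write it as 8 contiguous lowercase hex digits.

22363636

Key "dneppiwe" = 64 6e 65 70 70 69 77 65 is 8 bytes > B = 4, so hash it first: H(key) = 14, then zero-pad to 4 bytes: K' = 14 00 00 00.
XOR each byte with 0x36: 14⊕36=22, 00⊕36=36, 00⊕36=36, 00⊕36=36.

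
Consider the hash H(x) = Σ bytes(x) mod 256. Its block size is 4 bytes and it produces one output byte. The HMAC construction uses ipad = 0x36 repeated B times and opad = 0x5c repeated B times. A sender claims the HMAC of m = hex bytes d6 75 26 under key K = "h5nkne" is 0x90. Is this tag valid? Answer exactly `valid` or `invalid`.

Key "h5nkne" = 68 35 6e 6b 6e 65 is 6 bytes > B = 4, so hash it first: H(key) = 49, then zero-pad to 4 bytes: K' = 49 00 00 00.
K' ⊕ ipad = 7f 36 36 36; K' ⊕ opad = 15 5c 5c 5c.
Inner hash: sum = 127+54+54+54+214+117+38 = 658; mod 256 = 146 → 92.
Outer hash (recomputed tag): sum = 21+92+92+92+146 = 443; mod 256 = 187 → bb.
Recomputed tag = bb; claimed = 90 → mismatch.

invalid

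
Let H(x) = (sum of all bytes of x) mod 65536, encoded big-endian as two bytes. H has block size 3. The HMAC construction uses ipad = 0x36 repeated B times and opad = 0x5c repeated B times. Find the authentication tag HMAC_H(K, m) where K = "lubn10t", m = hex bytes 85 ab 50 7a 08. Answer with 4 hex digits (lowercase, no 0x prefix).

Key "lubn10t" = 6c 75 62 6e 31 30 74 is 7 bytes > B = 3, so hash it first: H(key) = 02 86, then zero-pad to 3 bytes: K' = 02 86 00.
K' ⊕ ipad = 34 b0 36.  K' ⊕ opad = 5e da 5c.
Inner input = (K'⊕ipad) ∥ m = 34 b0 36 ∥ 85 ab 50 7a 08.
Inner hash: sum = 52+176+54+133+171+80+122+8 = 796 → 03 1c.
Outer input = (K'⊕opad) ∥ inner = 5e da 5c ∥ 03 1c.
Outer hash (tag): sum = 94+218+92+3+28 = 435 → 01 b3.

01b3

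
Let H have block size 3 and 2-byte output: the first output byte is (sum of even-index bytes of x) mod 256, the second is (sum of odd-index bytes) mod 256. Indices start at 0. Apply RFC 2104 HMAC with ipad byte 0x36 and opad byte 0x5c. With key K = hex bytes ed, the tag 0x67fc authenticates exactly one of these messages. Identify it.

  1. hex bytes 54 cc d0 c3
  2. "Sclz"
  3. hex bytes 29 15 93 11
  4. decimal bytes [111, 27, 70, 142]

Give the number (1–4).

1

Key hex bytes ed is 1 byte ≤ B = 3; zero-pad to 3 bytes: K' = ed 00 00.
K' ⊕ ipad = db 36 36; K' ⊕ opad = b1 5c 5c.
m1: inner = H(db 36 36 54 cc d0 c3) = a0 5a; tag = H(b1 5c 5c a0 5a) = 67fc ← matches
m2: inner = H(db 36 36 53 63 6c 7a) = ee f5; tag = H(b1 5c 5c ee f5) = 024a
m3: inner = H(db 36 36 29 15 93 11) = 37 f2; tag = H(b1 5c 5c 37 f2) = ff93
m4: inner = H(db 36 36 6f 1b 46 8e) = ba eb; tag = H(b1 5c 5c ba eb) = f816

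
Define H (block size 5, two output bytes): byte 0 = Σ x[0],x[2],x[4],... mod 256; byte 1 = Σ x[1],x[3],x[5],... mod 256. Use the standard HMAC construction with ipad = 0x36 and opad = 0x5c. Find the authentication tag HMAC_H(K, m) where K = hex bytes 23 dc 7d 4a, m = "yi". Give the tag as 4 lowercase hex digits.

db95

Key hex bytes 23 dc 7d 4a is 4 bytes ≤ B = 5; zero-pad to 5 bytes: K' = 23 dc 7d 4a 00.
K' ⊕ ipad = 15 ea 4b 7c 36.  K' ⊕ opad = 7f 80 21 16 5c.
Inner input = (K'⊕ipad) ∥ m = 15 ea 4b 7c 36 ∥ 79 69.
Inner hash: even-index sum = 255 mod 256 = 255; odd-index sum = 479 mod 256 = 223 → ff df.
Outer input = (K'⊕opad) ∥ inner = 7f 80 21 16 5c ∥ ff df.
Outer hash (tag): even-index sum = 475 mod 256 = 219; odd-index sum = 405 mod 256 = 149 → db 95.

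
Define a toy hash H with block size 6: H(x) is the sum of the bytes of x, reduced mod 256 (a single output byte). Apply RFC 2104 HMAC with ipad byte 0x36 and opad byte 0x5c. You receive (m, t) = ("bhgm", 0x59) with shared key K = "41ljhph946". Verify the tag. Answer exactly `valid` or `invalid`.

invalid

Key "41ljhph946" = 34 31 6c 6a 68 70 68 39 34 36 is 10 bytes > B = 6, so hash it first: H(key) = 1e, then zero-pad to 6 bytes: K' = 1e 00 00 00 00 00.
K' ⊕ ipad = 28 36 36 36 36 36; K' ⊕ opad = 42 5c 5c 5c 5c 5c.
Inner hash: sum = 40+54+54+54+54+54+98+104+103+109 = 724; mod 256 = 212 → d4.
Outer hash (recomputed tag): sum = 66+92+92+92+92+92+212 = 738; mod 256 = 226 → e2.
Recomputed tag = e2; claimed = 59 → mismatch.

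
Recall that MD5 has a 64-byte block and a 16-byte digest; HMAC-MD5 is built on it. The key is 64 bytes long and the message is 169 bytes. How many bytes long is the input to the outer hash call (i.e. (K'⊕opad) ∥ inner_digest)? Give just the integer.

80

Key is 64 ≤ 64 bytes, zero-padded: |K'| = 64.
Outer input = (K'⊕opad) ∥ H(inner) → 64 + 16 = 80 bytes.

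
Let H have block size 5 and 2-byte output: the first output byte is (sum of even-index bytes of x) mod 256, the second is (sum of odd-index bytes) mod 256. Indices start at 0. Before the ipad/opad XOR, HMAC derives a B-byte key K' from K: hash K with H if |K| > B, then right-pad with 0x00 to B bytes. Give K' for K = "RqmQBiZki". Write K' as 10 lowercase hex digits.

c496000000

|K| = 9 > B = 5, so first hash the key.
H(K): even-index sum = 452 mod 256 = 196; odd-index sum = 406 mod 256 = 150 → c4 96.
Zero-pad H(K) = c4 96 to 5 bytes: K' = c4 96 00 00 00.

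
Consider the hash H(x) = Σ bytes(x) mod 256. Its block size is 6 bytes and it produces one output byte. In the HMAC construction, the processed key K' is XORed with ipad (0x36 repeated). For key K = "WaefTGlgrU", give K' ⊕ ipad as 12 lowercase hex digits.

8e3636363636

Key "WaefTGlgrU" = 57 61 65 66 54 47 6c 67 72 55 is 10 bytes > B = 6, so hash it first: H(key) = b8, then zero-pad to 6 bytes: K' = b8 00 00 00 00 00.
XOR each byte with 0x36: b8⊕36=8e, 00⊕36=36, 00⊕36=36, 00⊕36=36, 00⊕36=36, 00⊕36=36.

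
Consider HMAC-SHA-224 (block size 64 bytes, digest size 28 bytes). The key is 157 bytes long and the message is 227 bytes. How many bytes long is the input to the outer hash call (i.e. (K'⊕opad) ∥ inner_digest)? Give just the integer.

92

Key is 157 > 64 bytes, so it is hashed to 28 bytes then zero-padded to 64: |K'| = 64.
Outer input = (K'⊕opad) ∥ H(inner) → 64 + 28 = 92 bytes.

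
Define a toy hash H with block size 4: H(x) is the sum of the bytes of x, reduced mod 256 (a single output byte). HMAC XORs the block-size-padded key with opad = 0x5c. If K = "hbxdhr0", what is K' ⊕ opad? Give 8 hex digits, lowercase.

Key "hbxdhr0" = 68 62 78 64 68 72 30 is 7 bytes > B = 4, so hash it first: H(key) = b0, then zero-pad to 4 bytes: K' = b0 00 00 00.
XOR each byte with 0x5c: b0⊕5c=ec, 00⊕5c=5c, 00⊕5c=5c, 00⊕5c=5c.

ec5c5c5c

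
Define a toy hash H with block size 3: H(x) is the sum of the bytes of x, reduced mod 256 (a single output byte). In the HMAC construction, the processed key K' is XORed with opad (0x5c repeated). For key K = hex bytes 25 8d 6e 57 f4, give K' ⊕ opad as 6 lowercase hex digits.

Key hex bytes 25 8d 6e 57 f4 is 5 bytes > B = 3, so hash it first: H(key) = 6b, then zero-pad to 3 bytes: K' = 6b 00 00.
XOR each byte with 0x5c: 6b⊕5c=37, 00⊕5c=5c, 00⊕5c=5c.

375c5c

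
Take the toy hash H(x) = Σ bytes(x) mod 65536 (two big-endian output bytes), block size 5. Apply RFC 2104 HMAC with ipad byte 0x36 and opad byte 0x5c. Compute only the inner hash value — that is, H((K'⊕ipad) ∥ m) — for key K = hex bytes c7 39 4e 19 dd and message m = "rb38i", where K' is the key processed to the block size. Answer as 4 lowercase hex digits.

043a

Key hex bytes c7 39 4e 19 dd is exactly B = 5 bytes: K' = c7 39 4e 19 dd.
K' ⊕ ipad = f1 0f 78 2f eb.
Inner input = f1 0f 78 2f eb ∥ 72 62 33 38 69.
Inner hash: sum = 241+15+120+47+235+114+98+51+56+105 = 1082 → 04 3a.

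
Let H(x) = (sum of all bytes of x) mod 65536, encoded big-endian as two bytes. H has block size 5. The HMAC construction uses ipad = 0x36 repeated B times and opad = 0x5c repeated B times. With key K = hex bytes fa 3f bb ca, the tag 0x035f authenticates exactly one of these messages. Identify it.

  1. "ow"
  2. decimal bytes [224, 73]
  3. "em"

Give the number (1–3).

1

Key hex bytes fa 3f bb ca is 4 bytes ≤ B = 5; zero-pad to 5 bytes: K' = fa 3f bb ca 00.
K' ⊕ ipad = cc 09 8d fc 36; K' ⊕ opad = a6 63 e7 96 5c.
m1: inner = H(cc 09 8d fc 36 6f 77) = 03 7a; tag = H(a6 63 e7 96 5c 03 7a) = 035f ← matches
m2: inner = H(cc 09 8d fc 36 e0 49) = 03 bd; tag = H(a6 63 e7 96 5c 03 bd) = 03a2
m3: inner = H(cc 09 8d fc 36 65 6d) = 03 66; tag = H(a6 63 e7 96 5c 03 66) = 034b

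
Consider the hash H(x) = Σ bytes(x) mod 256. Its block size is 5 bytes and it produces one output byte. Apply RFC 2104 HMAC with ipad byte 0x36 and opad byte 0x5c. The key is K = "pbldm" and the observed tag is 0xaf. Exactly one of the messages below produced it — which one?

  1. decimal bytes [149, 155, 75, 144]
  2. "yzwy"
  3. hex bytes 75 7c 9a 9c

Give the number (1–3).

Key "pbldm" = 70 62 6c 64 6d is exactly B = 5 bytes: K' = 70 62 6c 64 6d.
K' ⊕ ipad = 46 54 5a 52 5b; K' ⊕ opad = 2c 3e 30 38 31.
m1: inner = H(46 54 5a 52 5b 95 9b 4b 90) = ac; tag = H(2c 3e 30 38 31 ac) = af ← matches
m2: inner = H(46 54 5a 52 5b 79 7a 77 79) = 84; tag = H(2c 3e 30 38 31 84) = 87
m3: inner = H(46 54 5a 52 5b 75 7c 9a 9c) = c8; tag = H(2c 3e 30 38 31 c8) = cb

1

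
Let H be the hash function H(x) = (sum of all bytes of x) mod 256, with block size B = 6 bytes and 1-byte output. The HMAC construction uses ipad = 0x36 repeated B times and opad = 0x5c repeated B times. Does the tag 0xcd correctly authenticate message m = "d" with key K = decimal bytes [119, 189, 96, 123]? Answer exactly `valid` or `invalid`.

Key decimal bytes [119, 189, 96, 123] = 77 bd 60 7b is 4 bytes ≤ B = 6; zero-pad to 6 bytes: K' = 77 bd 60 7b 00 00.
K' ⊕ ipad = 41 8b 56 4d 36 36; K' ⊕ opad = 2b e1 3c 27 5c 5c.
Inner hash: sum = 65+139+86+77+54+54+100 = 575; mod 256 = 63 → 3f.
Outer hash (recomputed tag): sum = 43+225+60+39+92+92+63 = 614; mod 256 = 102 → 66.
Recomputed tag = 66; claimed = cd → mismatch.

invalid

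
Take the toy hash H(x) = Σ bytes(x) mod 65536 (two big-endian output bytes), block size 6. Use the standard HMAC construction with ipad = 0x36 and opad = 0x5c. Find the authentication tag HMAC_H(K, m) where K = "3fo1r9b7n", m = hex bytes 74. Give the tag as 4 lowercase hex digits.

02e4

Key "3fo1r9b7n" = 33 66 6f 31 72 39 62 37 6e is 9 bytes > B = 6, so hash it first: H(key) = 02 eb, then zero-pad to 6 bytes: K' = 02 eb 00 00 00 00.
K' ⊕ ipad = 34 dd 36 36 36 36.  K' ⊕ opad = 5e b7 5c 5c 5c 5c.
Inner input = (K'⊕ipad) ∥ m = 34 dd 36 36 36 36 ∥ 74.
Inner hash: sum = 52+221+54+54+54+54+116 = 605 → 02 5d.
Outer input = (K'⊕opad) ∥ inner = 5e b7 5c 5c 5c 5c ∥ 02 5d.
Outer hash (tag): sum = 94+183+92+92+92+92+2+93 = 740 → 02 e4.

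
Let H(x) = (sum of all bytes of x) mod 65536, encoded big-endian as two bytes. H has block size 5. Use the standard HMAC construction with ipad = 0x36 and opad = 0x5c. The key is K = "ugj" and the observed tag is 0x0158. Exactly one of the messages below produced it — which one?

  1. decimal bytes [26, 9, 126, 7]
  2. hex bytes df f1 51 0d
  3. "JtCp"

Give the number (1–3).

Key "ugj" = 75 67 6a is 3 bytes ≤ B = 5; zero-pad to 5 bytes: K' = 75 67 6a 00 00.
K' ⊕ ipad = 43 51 5c 36 36; K' ⊕ opad = 29 3b 36 5c 5c.
m1: inner = H(43 51 5c 36 36 1a 09 7e 07) = 02 04; tag = H(29 3b 36 5c 5c 02 04) = 0158 ← matches
m2: inner = H(43 51 5c 36 36 df f1 51 0d) = 03 8a; tag = H(29 3b 36 5c 5c 03 8a) = 01df
m3: inner = H(43 51 5c 36 36 4a 74 43 70) = 02 cd; tag = H(29 3b 36 5c 5c 02 cd) = 0221

1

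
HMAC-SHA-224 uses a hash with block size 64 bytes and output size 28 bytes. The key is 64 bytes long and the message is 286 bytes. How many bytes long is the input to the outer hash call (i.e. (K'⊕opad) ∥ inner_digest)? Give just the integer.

92

Key is 64 ≤ 64 bytes, zero-padded: |K'| = 64.
Outer input = (K'⊕opad) ∥ H(inner) → 64 + 28 = 92 bytes.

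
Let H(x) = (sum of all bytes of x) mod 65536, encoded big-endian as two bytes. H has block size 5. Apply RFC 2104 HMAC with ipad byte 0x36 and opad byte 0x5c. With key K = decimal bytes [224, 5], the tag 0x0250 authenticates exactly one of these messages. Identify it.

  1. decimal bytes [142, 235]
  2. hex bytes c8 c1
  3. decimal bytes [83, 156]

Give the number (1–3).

1

Key decimal bytes [224, 5] = e0 05 is 2 bytes ≤ B = 5; zero-pad to 5 bytes: K' = e0 05 00 00 00.
K' ⊕ ipad = d6 33 36 36 36; K' ⊕ opad = bc 59 5c 5c 5c.
m1: inner = H(d6 33 36 36 36 8e eb) = 03 24; tag = H(bc 59 5c 5c 5c 03 24) = 0250 ← matches
m2: inner = H(d6 33 36 36 36 c8 c1) = 03 34; tag = H(bc 59 5c 5c 5c 03 34) = 0260
m3: inner = H(d6 33 36 36 36 53 9c) = 02 9a; tag = H(bc 59 5c 5c 5c 02 9a) = 02c5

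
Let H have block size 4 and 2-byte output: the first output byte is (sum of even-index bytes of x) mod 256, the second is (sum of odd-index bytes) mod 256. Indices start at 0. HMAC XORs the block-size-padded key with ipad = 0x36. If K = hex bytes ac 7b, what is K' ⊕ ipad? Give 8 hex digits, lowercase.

9a4d3636

Key hex bytes ac 7b is 2 bytes ≤ B = 4; zero-pad to 4 bytes: K' = ac 7b 00 00.
XOR each byte with 0x36: ac⊕36=9a, 7b⊕36=4d, 00⊕36=36, 00⊕36=36.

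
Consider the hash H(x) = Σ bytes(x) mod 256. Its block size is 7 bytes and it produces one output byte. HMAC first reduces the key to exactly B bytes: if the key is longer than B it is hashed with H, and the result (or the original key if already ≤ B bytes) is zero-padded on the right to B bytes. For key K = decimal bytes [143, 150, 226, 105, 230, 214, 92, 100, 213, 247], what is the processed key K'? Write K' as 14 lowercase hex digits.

|K| = 10 > B = 7, so first hash the key.
H(K): sum = 143+150+226+105+230+214+92+100+213+247 = 1720; mod 256 = 184 → b8.
Zero-pad H(K) = b8 to 7 bytes: K' = b8 00 00 00 00 00 00.

b8000000000000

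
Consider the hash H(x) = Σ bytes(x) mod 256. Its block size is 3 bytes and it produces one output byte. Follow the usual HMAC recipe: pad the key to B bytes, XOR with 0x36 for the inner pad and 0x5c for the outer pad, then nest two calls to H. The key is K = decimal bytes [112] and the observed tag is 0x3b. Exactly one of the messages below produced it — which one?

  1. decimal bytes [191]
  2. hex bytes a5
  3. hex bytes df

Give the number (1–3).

2

Key decimal bytes [112] = 70 is 1 byte ≤ B = 3; zero-pad to 3 bytes: K' = 70 00 00.
K' ⊕ ipad = 46 36 36; K' ⊕ opad = 2c 5c 5c.
m1: inner = H(46 36 36 bf) = 71; tag = H(2c 5c 5c 71) = 55
m2: inner = H(46 36 36 a5) = 57; tag = H(2c 5c 5c 57) = 3b ← matches
m3: inner = H(46 36 36 df) = 91; tag = H(2c 5c 5c 91) = 75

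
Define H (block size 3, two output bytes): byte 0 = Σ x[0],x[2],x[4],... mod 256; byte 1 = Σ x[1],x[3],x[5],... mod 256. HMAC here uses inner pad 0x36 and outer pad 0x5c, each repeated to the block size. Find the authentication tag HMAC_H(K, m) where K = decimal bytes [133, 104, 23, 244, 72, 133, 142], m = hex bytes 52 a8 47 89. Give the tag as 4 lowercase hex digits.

Key decimal bytes [133, 104, 23, 244, 72, 133, 142] = 85 68 17 f4 48 85 8e is 7 bytes > B = 3, so hash it first: H(key) = 72 e1, then zero-pad to 3 bytes: K' = 72 e1 00.
K' ⊕ ipad = 44 d7 36.  K' ⊕ opad = 2e bd 5c.
Inner input = (K'⊕ipad) ∥ m = 44 d7 36 ∥ 52 a8 47 89.
Inner hash: even-index sum = 427 mod 256 = 171; odd-index sum = 368 mod 256 = 112 → ab 70.
Outer input = (K'⊕opad) ∥ inner = 2e bd 5c ∥ ab 70.
Outer hash (tag): even-index sum = 250 mod 256 = 250; odd-index sum = 360 mod 256 = 104 → fa 68.

fa68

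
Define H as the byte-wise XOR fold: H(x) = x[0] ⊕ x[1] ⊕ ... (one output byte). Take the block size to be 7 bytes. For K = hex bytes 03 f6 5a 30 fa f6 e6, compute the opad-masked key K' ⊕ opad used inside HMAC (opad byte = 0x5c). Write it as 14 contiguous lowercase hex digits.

5faa066ca6aaba

Key hex bytes 03 f6 5a 30 fa f6 e6 is exactly B = 7 bytes: K' = 03 f6 5a 30 fa f6 e6.
XOR each byte with 0x5c: 03⊕5c=5f, f6⊕5c=aa, 5a⊕5c=06, 30⊕5c=6c, fa⊕5c=a6, f6⊕5c=aa, e6⊕5c=ba.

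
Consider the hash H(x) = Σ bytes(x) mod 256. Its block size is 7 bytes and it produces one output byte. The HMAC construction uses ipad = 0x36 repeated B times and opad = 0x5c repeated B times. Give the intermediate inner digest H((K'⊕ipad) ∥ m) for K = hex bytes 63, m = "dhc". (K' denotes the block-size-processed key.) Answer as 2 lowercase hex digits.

Key hex bytes 63 is 1 byte ≤ B = 7; zero-pad to 7 bytes: K' = 63 00 00 00 00 00 00.
K' ⊕ ipad = 55 36 36 36 36 36 36.
Inner input = 55 36 36 36 36 36 36 ∥ 64 68 63.
Inner hash: sum = 85+54+54+54+54+54+54+100+104+99 = 712; mod 256 = 200 → c8.

c8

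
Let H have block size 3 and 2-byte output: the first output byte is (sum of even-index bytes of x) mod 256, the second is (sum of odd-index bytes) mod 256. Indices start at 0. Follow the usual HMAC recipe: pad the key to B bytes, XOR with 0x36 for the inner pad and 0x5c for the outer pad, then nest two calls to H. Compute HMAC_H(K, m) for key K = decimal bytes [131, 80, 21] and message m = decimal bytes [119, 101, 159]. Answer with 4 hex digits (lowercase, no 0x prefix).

Key decimal bytes [131, 80, 21] = 83 50 15 is exactly B = 3 bytes: K' = 83 50 15.
K' ⊕ ipad = b5 66 23.  K' ⊕ opad = df 0c 49.
Inner input = (K'⊕ipad) ∥ m = b5 66 23 ∥ 77 65 9f.
Inner hash: even-index sum = 317 mod 256 = 61; odd-index sum = 380 mod 256 = 124 → 3d 7c.
Outer input = (K'⊕opad) ∥ inner = df 0c 49 ∥ 3d 7c.
Outer hash (tag): even-index sum = 420 mod 256 = 164; odd-index sum = 73 mod 256 = 73 → a4 49.

a449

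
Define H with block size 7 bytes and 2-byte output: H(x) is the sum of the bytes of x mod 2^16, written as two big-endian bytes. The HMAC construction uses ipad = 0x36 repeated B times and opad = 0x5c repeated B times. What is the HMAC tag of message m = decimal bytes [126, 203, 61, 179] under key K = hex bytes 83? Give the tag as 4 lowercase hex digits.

033d

Key hex bytes 83 is 1 byte ≤ B = 7; zero-pad to 7 bytes: K' = 83 00 00 00 00 00 00.
K' ⊕ ipad = b5 36 36 36 36 36 36.  K' ⊕ opad = df 5c 5c 5c 5c 5c 5c.
Inner input = (K'⊕ipad) ∥ m = b5 36 36 36 36 36 36 ∥ 7e cb 3d b3.
Inner hash: sum = 181+54+54+54+54+54+54+126+203+61+179 = 1074 → 04 32.
Outer input = (K'⊕opad) ∥ inner = df 5c 5c 5c 5c 5c 5c ∥ 04 32.
Outer hash (tag): sum = 223+92+92+92+92+92+92+4+50 = 829 → 03 3d.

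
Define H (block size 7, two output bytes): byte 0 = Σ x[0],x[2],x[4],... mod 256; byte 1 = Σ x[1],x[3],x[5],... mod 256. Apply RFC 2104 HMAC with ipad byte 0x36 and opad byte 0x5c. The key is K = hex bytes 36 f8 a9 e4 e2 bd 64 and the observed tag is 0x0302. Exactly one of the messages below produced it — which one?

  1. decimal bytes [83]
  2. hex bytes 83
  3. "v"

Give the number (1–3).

Key hex bytes 36 f8 a9 e4 e2 bd 64 is exactly B = 7 bytes: K' = 36 f8 a9 e4 e2 bd 64.
K' ⊕ ipad = 00 ce 9f d2 d4 8b 52; K' ⊕ opad = 6a a4 f5 b8 be e1 38.
m1: inner = H(00 ce 9f d2 d4 8b 52 53) = c5 7e; tag = H(6a a4 f5 b8 be e1 38 c5 7e) = d302
m2: inner = H(00 ce 9f d2 d4 8b 52 83) = c5 ae; tag = H(6a a4 f5 b8 be e1 38 c5 ae) = 0302 ← matches
m3: inner = H(00 ce 9f d2 d4 8b 52 76) = c5 a1; tag = H(6a a4 f5 b8 be e1 38 c5 a1) = f602

2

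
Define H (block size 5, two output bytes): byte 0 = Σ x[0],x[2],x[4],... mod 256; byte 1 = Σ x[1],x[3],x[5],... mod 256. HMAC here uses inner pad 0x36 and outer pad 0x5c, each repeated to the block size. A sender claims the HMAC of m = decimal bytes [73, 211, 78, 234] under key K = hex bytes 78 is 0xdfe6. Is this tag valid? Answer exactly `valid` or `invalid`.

invalid

Key hex bytes 78 is 1 byte ≤ B = 5; zero-pad to 5 bytes: K' = 78 00 00 00 00.
K' ⊕ ipad = 4e 36 36 36 36; K' ⊕ opad = 24 5c 5c 5c 5c.
Inner hash: even-index sum = 631 mod 256 = 119; odd-index sum = 259 mod 256 = 3 → 77 03.
Outer hash (recomputed tag): even-index sum = 223 mod 256 = 223; odd-index sum = 303 mod 256 = 47 → df 2f.
Recomputed tag = df2f; claimed = dfe6 → mismatch.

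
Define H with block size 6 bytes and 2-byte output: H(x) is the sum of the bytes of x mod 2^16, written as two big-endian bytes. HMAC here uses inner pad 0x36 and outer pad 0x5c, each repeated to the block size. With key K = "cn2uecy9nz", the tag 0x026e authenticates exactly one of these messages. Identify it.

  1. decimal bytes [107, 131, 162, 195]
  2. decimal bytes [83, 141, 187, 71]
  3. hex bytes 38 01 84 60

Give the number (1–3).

Key "cn2uecy9nz" = 63 6e 32 75 65 63 79 39 6e 7a is 10 bytes > B = 6, so hash it first: H(key) = 03 da, then zero-pad to 6 bytes: K' = 03 da 00 00 00 00.
K' ⊕ ipad = 35 ec 36 36 36 36; K' ⊕ opad = 5f 86 5c 5c 5c 5c.
m1: inner = H(35 ec 36 36 36 36 6b 83 a2 c3) = 04 4c; tag = H(5f 86 5c 5c 5c 5c 04 4c) = 02a5
m2: inner = H(35 ec 36 36 36 36 53 8d bb 47) = 03 db; tag = H(5f 86 5c 5c 5c 5c 03 db) = 0333
m3: inner = H(35 ec 36 36 36 36 38 01 84 60) = 03 16; tag = H(5f 86 5c 5c 5c 5c 03 16) = 026e ← matches

3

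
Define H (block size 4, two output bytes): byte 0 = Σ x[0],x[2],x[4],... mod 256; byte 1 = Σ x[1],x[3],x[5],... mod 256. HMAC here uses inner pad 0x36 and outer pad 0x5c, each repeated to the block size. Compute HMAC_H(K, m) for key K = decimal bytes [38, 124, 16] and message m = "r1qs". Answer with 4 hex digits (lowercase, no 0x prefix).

Key decimal bytes [38, 124, 16] = 26 7c 10 is 3 bytes ≤ B = 4; zero-pad to 4 bytes: K' = 26 7c 10 00.
K' ⊕ ipad = 10 4a 26 36.  K' ⊕ opad = 7a 20 4c 5c.
Inner input = (K'⊕ipad) ∥ m = 10 4a 26 36 ∥ 72 31 71 73.
Inner hash: even-index sum = 281 mod 256 = 25; odd-index sum = 292 mod 256 = 36 → 19 24.
Outer input = (K'⊕opad) ∥ inner = 7a 20 4c 5c ∥ 19 24.
Outer hash (tag): even-index sum = 223 mod 256 = 223; odd-index sum = 160 mod 256 = 160 → df a0.

dfa0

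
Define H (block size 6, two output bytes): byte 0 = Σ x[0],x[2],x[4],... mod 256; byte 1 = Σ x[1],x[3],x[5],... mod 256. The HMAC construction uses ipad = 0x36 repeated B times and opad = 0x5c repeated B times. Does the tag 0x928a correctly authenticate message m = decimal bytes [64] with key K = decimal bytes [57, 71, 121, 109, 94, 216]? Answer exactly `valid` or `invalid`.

Key decimal bytes [57, 71, 121, 109, 94, 216] = 39 47 79 6d 5e d8 is exactly B = 6 bytes: K' = 39 47 79 6d 5e d8.
K' ⊕ ipad = 0f 71 4f 5b 68 ee; K' ⊕ opad = 65 1b 25 31 02 84.
Inner hash: even-index sum = 262 mod 256 = 6; odd-index sum = 442 mod 256 = 186 → 06 ba.
Outer hash (recomputed tag): even-index sum = 146 mod 256 = 146; odd-index sum = 394 mod 256 = 138 → 92 8a.
Recomputed tag = 928a; claimed = 928a → match.

valid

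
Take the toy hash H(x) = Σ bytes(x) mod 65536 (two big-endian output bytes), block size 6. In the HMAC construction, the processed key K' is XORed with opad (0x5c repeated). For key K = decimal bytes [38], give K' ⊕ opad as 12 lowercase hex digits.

7a5c5c5c5c5c

Key decimal bytes [38] = 26 is 1 byte ≤ B = 6; zero-pad to 6 bytes: K' = 26 00 00 00 00 00.
XOR each byte with 0x5c: 26⊕5c=7a, 00⊕5c=5c, 00⊕5c=5c, 00⊕5c=5c, 00⊕5c=5c, 00⊕5c=5c.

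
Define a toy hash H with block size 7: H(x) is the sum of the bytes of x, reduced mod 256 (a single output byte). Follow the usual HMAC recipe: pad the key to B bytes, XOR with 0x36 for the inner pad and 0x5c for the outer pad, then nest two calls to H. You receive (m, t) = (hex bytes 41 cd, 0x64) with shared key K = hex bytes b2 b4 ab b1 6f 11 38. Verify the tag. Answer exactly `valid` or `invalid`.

Key hex bytes b2 b4 ab b1 6f 11 38 is exactly B = 7 bytes: K' = b2 b4 ab b1 6f 11 38.
K' ⊕ ipad = 84 82 9d 87 59 27 0e; K' ⊕ opad = ee e8 f7 ed 33 4d 64.
Inner hash: sum = 132+130+157+135+89+39+14+65+205 = 966; mod 256 = 198 → c6.
Outer hash (recomputed tag): sum = 238+232+247+237+51+77+100+198 = 1380; mod 256 = 100 → 64.
Recomputed tag = 64; claimed = 64 → match.

valid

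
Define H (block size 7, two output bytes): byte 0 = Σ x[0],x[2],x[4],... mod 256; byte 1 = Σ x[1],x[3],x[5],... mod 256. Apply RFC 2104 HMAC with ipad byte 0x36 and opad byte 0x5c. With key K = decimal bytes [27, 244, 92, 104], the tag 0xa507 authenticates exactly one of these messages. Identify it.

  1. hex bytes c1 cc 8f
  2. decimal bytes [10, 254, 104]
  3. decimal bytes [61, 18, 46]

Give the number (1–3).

Key decimal bytes [27, 244, 92, 104] = 1b f4 5c 68 is 4 bytes ≤ B = 7; zero-pad to 7 bytes: K' = 1b f4 5c 68 00 00 00.
K' ⊕ ipad = 2d c2 6a 5e 36 36 36; K' ⊕ opad = 47 a8 00 34 5c 5c 5c.
m1: inner = H(2d c2 6a 5e 36 36 36 c1 cc 8f) = cf a6; tag = H(47 a8 00 34 5c 5c 5c cf a6) = a507 ← matches
m2: inner = H(2d c2 6a 5e 36 36 36 0a fe 68) = 01 c8; tag = H(47 a8 00 34 5c 5c 5c 01 c8) = c739
m3: inner = H(2d c2 6a 5e 36 36 36 3d 12 2e) = 15 c1; tag = H(47 a8 00 34 5c 5c 5c 15 c1) = c04d

1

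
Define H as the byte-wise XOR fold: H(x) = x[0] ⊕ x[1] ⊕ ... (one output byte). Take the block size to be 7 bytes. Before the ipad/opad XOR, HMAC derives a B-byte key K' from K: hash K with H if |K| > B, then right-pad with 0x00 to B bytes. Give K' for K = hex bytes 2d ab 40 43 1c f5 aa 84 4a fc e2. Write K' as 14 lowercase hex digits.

|K| = 11 > B = 7, so first hash the key.
H(K): XOR 2d⊕ab⊕40⊕43⊕1c⊕f5⊕aa⊕84⊕4a⊕fc⊕e2 = 16.
Zero-pad H(K) = 16 to 7 bytes: K' = 16 00 00 00 00 00 00.

16000000000000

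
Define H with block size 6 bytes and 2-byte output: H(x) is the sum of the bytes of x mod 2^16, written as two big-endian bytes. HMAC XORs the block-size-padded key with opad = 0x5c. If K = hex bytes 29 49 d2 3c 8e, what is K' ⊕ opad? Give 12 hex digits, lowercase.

Key hex bytes 29 49 d2 3c 8e is 5 bytes ≤ B = 6; zero-pad to 6 bytes: K' = 29 49 d2 3c 8e 00.
XOR each byte with 0x5c: 29⊕5c=75, 49⊕5c=15, d2⊕5c=8e, 3c⊕5c=60, 8e⊕5c=d2, 00⊕5c=5c.

75158e60d25c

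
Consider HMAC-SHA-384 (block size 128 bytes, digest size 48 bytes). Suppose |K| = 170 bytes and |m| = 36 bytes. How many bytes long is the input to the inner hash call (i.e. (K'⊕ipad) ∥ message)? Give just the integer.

164

Key is 170 > 128 bytes, so it is hashed to 48 bytes then zero-padded to 128: |K'| = 128.
Inner input = (K'⊕ipad) ∥ m → 128 + 36 = 164 bytes.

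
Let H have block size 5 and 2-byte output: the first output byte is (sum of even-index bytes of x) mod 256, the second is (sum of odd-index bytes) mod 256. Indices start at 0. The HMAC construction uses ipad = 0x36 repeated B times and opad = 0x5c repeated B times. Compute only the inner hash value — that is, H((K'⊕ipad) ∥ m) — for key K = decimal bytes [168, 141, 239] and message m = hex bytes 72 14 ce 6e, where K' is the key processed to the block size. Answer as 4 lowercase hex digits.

Key decimal bytes [168, 141, 239] = a8 8d ef is 3 bytes ≤ B = 5; zero-pad to 5 bytes: K' = a8 8d ef 00 00.
K' ⊕ ipad = 9e bb d9 36 36.
Inner input = 9e bb d9 36 36 ∥ 72 14 ce 6e.
Inner hash: even-index sum = 559 mod 256 = 47; odd-index sum = 561 mod 256 = 49 → 2f 31.

2f31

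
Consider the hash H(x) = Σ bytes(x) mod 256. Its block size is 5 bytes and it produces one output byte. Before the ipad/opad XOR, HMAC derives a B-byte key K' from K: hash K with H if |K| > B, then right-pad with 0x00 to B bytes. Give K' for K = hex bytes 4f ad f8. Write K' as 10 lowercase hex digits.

Key hex bytes 4f ad f8 is 3 bytes ≤ B = 5; zero-pad to 5 bytes: K' = 4f ad f8 00 00.

4fadf80000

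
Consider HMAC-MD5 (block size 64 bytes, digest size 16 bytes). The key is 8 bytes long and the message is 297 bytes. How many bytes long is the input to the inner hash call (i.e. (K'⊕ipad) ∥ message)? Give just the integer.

Key is 8 ≤ 64 bytes, zero-padded: |K'| = 64.
Inner input = (K'⊕ipad) ∥ m → 64 + 297 = 361 bytes.

361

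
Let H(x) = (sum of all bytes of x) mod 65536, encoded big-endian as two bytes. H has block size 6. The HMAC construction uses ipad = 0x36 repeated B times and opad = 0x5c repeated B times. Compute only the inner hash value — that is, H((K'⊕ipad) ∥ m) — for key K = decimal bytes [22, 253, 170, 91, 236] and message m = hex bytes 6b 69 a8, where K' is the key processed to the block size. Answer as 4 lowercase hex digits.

0480

Key decimal bytes [22, 253, 170, 91, 236] = 16 fd aa 5b ec is 5 bytes ≤ B = 6; zero-pad to 6 bytes: K' = 16 fd aa 5b ec 00.
K' ⊕ ipad = 20 cb 9c 6d da 36.
Inner input = 20 cb 9c 6d da 36 ∥ 6b 69 a8.
Inner hash: sum = 32+203+156+109+218+54+107+105+168 = 1152 → 04 80.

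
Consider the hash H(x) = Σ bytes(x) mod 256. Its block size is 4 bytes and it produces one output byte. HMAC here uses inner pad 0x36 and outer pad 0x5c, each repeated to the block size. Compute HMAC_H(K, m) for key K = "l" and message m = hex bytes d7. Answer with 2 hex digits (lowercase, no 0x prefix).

17

Key "l" = 6c is 1 byte ≤ B = 4; zero-pad to 4 bytes: K' = 6c 00 00 00.
K' ⊕ ipad = 5a 36 36 36.  K' ⊕ opad = 30 5c 5c 5c.
Inner input = (K'⊕ipad) ∥ m = 5a 36 36 36 ∥ d7.
Inner hash: sum = 90+54+54+54+215 = 467; mod 256 = 211 → d3.
Outer input = (K'⊕opad) ∥ inner = 30 5c 5c 5c ∥ d3.
Outer hash (tag): sum = 48+92+92+92+211 = 535; mod 256 = 23 → 17.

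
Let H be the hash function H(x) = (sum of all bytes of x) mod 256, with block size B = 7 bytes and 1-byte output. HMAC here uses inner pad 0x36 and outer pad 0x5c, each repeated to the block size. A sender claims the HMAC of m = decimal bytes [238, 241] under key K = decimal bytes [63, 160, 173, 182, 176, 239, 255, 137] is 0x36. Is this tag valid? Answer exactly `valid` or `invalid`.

invalid

Key decimal bytes [63, 160, 173, 182, 176, 239, 255, 137] = 3f a0 ad b6 b0 ef ff 89 is 8 bytes > B = 7, so hash it first: H(key) = 69, then zero-pad to 7 bytes: K' = 69 00 00 00 00 00 00.
K' ⊕ ipad = 5f 36 36 36 36 36 36; K' ⊕ opad = 35 5c 5c 5c 5c 5c 5c.
Inner hash: sum = 95+54+54+54+54+54+54+238+241 = 898; mod 256 = 130 → 82.
Outer hash (recomputed tag): sum = 53+92+92+92+92+92+92+130 = 735; mod 256 = 223 → df.
Recomputed tag = df; claimed = 36 → mismatch.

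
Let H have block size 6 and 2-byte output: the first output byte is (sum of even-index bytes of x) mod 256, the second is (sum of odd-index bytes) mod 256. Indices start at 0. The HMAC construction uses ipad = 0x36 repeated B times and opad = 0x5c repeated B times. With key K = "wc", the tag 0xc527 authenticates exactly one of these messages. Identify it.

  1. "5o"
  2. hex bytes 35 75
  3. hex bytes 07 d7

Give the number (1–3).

1

Key "wc" = 77 63 is 2 bytes ≤ B = 6; zero-pad to 6 bytes: K' = 77 63 00 00 00 00.
K' ⊕ ipad = 41 55 36 36 36 36; K' ⊕ opad = 2b 3f 5c 5c 5c 5c.
m1: inner = H(41 55 36 36 36 36 35 6f) = e2 30; tag = H(2b 3f 5c 5c 5c 5c e2 30) = c527 ← matches
m2: inner = H(41 55 36 36 36 36 35 75) = e2 36; tag = H(2b 3f 5c 5c 5c 5c e2 36) = c52d
m3: inner = H(41 55 36 36 36 36 07 d7) = b4 98; tag = H(2b 3f 5c 5c 5c 5c b4 98) = 978f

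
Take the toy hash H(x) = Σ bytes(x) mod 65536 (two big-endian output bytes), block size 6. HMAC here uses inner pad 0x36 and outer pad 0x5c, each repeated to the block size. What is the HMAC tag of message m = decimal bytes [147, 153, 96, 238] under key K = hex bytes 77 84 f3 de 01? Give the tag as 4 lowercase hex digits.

Key hex bytes 77 84 f3 de 01 is 5 bytes ≤ B = 6; zero-pad to 6 bytes: K' = 77 84 f3 de 01 00.
K' ⊕ ipad = 41 b2 c5 e8 37 36.  K' ⊕ opad = 2b d8 af 82 5d 5c.
Inner input = (K'⊕ipad) ∥ m = 41 b2 c5 e8 37 36 ∥ 93 99 60 ee.
Inner hash: sum = 65+178+197+232+55+54+147+153+96+238 = 1415 → 05 87.
Outer input = (K'⊕opad) ∥ inner = 2b d8 af 82 5d 5c ∥ 05 87.
Outer hash (tag): sum = 43+216+175+130+93+92+5+135 = 889 → 03 79.

0379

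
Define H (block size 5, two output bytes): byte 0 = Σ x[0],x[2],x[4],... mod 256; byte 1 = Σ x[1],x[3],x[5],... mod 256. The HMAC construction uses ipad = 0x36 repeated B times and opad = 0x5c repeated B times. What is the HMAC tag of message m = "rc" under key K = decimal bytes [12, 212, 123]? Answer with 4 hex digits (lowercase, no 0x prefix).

Key decimal bytes [12, 212, 123] = 0c d4 7b is 3 bytes ≤ B = 5; zero-pad to 5 bytes: K' = 0c d4 7b 00 00.
K' ⊕ ipad = 3a e2 4d 36 36.  K' ⊕ opad = 50 88 27 5c 5c.
Inner input = (K'⊕ipad) ∥ m = 3a e2 4d 36 36 ∥ 72 63.
Inner hash: even-index sum = 288 mod 256 = 32; odd-index sum = 394 mod 256 = 138 → 20 8a.
Outer input = (K'⊕opad) ∥ inner = 50 88 27 5c 5c ∥ 20 8a.
Outer hash (tag): even-index sum = 349 mod 256 = 93; odd-index sum = 260 mod 256 = 4 → 5d 04.

5d04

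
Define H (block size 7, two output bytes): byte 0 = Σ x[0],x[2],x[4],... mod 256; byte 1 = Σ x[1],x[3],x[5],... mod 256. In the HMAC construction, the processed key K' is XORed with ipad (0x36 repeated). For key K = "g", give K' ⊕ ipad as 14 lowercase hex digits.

Key "g" = 67 is 1 byte ≤ B = 7; zero-pad to 7 bytes: K' = 67 00 00 00 00 00 00.
XOR each byte with 0x36: 67⊕36=51, 00⊕36=36, 00⊕36=36, 00⊕36=36, 00⊕36=36, 00⊕36=36, 00⊕36=36.

51363636363636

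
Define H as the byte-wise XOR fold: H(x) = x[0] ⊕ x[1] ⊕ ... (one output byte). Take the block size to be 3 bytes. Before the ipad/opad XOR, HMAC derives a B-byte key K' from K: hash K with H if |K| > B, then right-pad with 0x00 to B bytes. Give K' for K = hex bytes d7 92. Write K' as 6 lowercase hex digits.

d79200

Key hex bytes d7 92 is 2 bytes ≤ B = 3; zero-pad to 3 bytes: K' = d7 92 00.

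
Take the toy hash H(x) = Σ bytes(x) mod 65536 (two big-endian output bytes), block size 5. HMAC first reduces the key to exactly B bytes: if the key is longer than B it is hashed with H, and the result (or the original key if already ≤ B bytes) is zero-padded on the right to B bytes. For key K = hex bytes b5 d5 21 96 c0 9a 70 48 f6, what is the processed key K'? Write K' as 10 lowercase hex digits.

|K| = 9 > B = 5, so first hash the key.
H(K): sum = 181+213+33+150+192+154+112+72+246 = 1353 → 05 49.
Zero-pad H(K) = 05 49 to 5 bytes: K' = 05 49 00 00 00.

0549000000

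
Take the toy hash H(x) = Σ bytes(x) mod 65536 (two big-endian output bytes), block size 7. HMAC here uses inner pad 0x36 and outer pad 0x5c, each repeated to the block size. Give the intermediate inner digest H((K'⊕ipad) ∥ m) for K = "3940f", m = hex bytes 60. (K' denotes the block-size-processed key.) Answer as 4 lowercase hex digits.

Key "3940f" = 33 39 34 30 66 is 5 bytes ≤ B = 7; zero-pad to 7 bytes: K' = 33 39 34 30 66 00 00.
K' ⊕ ipad = 05 0f 02 06 50 36 36.
Inner input = 05 0f 02 06 50 36 36 ∥ 60.
Inner hash: sum = 5+15+2+6+80+54+54+96 = 312 → 01 38.

0138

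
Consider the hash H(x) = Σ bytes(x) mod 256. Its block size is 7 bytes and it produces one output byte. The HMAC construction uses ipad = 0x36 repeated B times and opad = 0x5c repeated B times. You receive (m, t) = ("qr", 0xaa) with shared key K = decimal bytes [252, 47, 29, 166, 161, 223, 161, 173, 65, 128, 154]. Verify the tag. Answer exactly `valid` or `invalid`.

Key decimal bytes [252, 47, 29, 166, 161, 223, 161, 173, 65, 128, 154] = fc 2f 1d a6 a1 df a1 ad 41 80 9a is 11 bytes > B = 7, so hash it first: H(key) = 17, then zero-pad to 7 bytes: K' = 17 00 00 00 00 00 00.
K' ⊕ ipad = 21 36 36 36 36 36 36; K' ⊕ opad = 4b 5c 5c 5c 5c 5c 5c.
Inner hash: sum = 33+54+54+54+54+54+54+113+114 = 584; mod 256 = 72 → 48.
Outer hash (recomputed tag): sum = 75+92+92+92+92+92+92+72 = 699; mod 256 = 187 → bb.
Recomputed tag = bb; claimed = aa → mismatch.

invalid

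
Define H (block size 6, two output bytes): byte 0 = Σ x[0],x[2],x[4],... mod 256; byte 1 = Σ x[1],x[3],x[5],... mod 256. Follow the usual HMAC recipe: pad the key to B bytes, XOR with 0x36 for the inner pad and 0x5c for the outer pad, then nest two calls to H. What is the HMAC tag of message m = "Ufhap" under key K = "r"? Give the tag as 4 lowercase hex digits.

c37d

Key "r" = 72 is 1 byte ≤ B = 6; zero-pad to 6 bytes: K' = 72 00 00 00 00 00.
K' ⊕ ipad = 44 36 36 36 36 36.  K' ⊕ opad = 2e 5c 5c 5c 5c 5c.
Inner input = (K'⊕ipad) ∥ m = 44 36 36 36 36 36 ∥ 55 66 68 61 70.
Inner hash: even-index sum = 477 mod 256 = 221; odd-index sum = 361 mod 256 = 105 → dd 69.
Outer input = (K'⊕opad) ∥ inner = 2e 5c 5c 5c 5c 5c ∥ dd 69.
Outer hash (tag): even-index sum = 451 mod 256 = 195; odd-index sum = 381 mod 256 = 125 → c3 7d.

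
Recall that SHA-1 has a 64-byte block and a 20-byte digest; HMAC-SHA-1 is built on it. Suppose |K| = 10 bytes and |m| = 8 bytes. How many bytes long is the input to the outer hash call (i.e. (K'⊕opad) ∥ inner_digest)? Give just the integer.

84

Key is 10 ≤ 64 bytes, zero-padded: |K'| = 64.
Outer input = (K'⊕opad) ∥ H(inner) → 64 + 20 = 84 bytes.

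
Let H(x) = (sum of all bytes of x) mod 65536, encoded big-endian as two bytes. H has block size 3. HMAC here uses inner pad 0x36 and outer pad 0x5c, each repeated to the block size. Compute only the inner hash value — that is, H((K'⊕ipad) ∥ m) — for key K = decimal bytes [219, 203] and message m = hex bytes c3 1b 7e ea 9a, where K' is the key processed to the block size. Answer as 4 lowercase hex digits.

0500

Key decimal bytes [219, 203] = db cb is 2 bytes ≤ B = 3; zero-pad to 3 bytes: K' = db cb 00.
K' ⊕ ipad = ed fd 36.
Inner input = ed fd 36 ∥ c3 1b 7e ea 9a.
Inner hash: sum = 237+253+54+195+27+126+234+154 = 1280 → 05 00.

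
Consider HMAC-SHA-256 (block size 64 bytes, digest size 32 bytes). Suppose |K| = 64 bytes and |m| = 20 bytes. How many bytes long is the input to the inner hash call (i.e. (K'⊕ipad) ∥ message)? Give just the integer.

84

Key is 64 ≤ 64 bytes, zero-padded: |K'| = 64.
Inner input = (K'⊕ipad) ∥ m → 64 + 20 = 84 bytes.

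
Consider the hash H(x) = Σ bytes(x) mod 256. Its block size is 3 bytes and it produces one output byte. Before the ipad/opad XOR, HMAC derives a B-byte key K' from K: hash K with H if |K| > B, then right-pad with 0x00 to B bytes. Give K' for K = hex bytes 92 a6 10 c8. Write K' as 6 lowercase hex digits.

|K| = 4 > B = 3, so first hash the key.
H(K): sum = 146+166+16+200 = 528; mod 256 = 16 → 10.
Zero-pad H(K) = 10 to 3 bytes: K' = 10 00 00.

100000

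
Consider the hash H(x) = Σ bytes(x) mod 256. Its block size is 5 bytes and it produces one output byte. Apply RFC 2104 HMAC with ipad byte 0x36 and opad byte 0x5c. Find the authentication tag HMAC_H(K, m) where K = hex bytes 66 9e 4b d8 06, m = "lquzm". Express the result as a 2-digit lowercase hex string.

Key hex bytes 66 9e 4b d8 06 is exactly B = 5 bytes: K' = 66 9e 4b d8 06.
K' ⊕ ipad = 50 a8 7d ee 30.  K' ⊕ opad = 3a c2 17 84 5a.
Inner input = (K'⊕ipad) ∥ m = 50 a8 7d ee 30 ∥ 6c 71 75 7a 6d.
Inner hash: sum = 80+168+125+238+48+108+113+117+122+109 = 1228; mod 256 = 204 → cc.
Outer input = (K'⊕opad) ∥ inner = 3a c2 17 84 5a ∥ cc.
Outer hash (tag): sum = 58+194+23+132+90+204 = 701; mod 256 = 189 → bd.

bd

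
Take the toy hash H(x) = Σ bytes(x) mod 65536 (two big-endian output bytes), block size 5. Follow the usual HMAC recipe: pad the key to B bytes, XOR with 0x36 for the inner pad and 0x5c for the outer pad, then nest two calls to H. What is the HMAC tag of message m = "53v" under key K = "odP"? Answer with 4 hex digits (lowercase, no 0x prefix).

018c

Key "odP" = 6f 64 50 is 3 bytes ≤ B = 5; zero-pad to 5 bytes: K' = 6f 64 50 00 00.
K' ⊕ ipad = 59 52 66 36 36.  K' ⊕ opad = 33 38 0c 5c 5c.
Inner input = (K'⊕ipad) ∥ m = 59 52 66 36 36 ∥ 35 33 76.
Inner hash: sum = 89+82+102+54+54+53+51+118 = 603 → 02 5b.
Outer input = (K'⊕opad) ∥ inner = 33 38 0c 5c 5c ∥ 02 5b.
Outer hash (tag): sum = 51+56+12+92+92+2+91 = 396 → 01 8c.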